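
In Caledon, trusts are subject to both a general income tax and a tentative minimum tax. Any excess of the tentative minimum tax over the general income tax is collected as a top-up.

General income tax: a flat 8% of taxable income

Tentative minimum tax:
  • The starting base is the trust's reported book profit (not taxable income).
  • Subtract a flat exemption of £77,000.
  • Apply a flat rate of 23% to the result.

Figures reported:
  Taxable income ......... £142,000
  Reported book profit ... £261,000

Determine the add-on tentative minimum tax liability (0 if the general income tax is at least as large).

£30,960

Tentative minimum tax:
  Base (reported book profit): £261,000
  Less exemption £77,000 → base £184,000
  £184,000 × 23% = £42,320

General income tax:
  £142,000 × 8% = £11,360

Excess of tentative minimum tax over general income tax: £42,320 − £11,360 = £30,960.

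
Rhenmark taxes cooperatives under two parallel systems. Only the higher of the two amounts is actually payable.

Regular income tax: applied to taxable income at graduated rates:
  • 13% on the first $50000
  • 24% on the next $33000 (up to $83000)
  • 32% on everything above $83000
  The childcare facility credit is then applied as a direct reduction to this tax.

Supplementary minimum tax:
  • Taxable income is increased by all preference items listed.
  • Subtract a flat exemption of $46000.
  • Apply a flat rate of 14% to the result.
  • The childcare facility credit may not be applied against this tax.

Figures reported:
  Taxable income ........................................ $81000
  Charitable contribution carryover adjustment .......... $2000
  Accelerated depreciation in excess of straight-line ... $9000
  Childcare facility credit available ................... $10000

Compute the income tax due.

$6440

Regular income tax:
  $50000 × 13% = $6500
  $31000 × 24% = $7440
  → $13940
  Less childcare facility credit $10000 → $3940

Supplementary minimum tax:
  Adjusted income: $81000 + $2000 + $9000 = $92000
  Less exemption $46000 → base $46000
  $46000 × 14% = $6440

$6440 > $3940, so the supplementary minimum tax is the binding amount.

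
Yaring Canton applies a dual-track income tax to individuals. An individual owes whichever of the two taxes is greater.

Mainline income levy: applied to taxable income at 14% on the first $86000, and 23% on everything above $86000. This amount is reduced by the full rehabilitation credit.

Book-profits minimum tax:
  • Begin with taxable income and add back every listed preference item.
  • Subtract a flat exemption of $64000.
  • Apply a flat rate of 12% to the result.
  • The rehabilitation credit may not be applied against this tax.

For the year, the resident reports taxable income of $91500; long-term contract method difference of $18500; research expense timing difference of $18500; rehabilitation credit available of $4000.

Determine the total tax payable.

$9305

Book-profits minimum tax:
  Adjusted income: $91500 + $18500 + $18500 = $128500
  Less exemption $64000 → base $64500
  $64500 × 12% = $7740

Mainline income levy:
  $86000 × 14% = $12040
  $5500 × 23% = $1265
  → $13305
  Less rehabilitation credit $4000 → $9305

$9305 > $7740, so the mainline income levy governs.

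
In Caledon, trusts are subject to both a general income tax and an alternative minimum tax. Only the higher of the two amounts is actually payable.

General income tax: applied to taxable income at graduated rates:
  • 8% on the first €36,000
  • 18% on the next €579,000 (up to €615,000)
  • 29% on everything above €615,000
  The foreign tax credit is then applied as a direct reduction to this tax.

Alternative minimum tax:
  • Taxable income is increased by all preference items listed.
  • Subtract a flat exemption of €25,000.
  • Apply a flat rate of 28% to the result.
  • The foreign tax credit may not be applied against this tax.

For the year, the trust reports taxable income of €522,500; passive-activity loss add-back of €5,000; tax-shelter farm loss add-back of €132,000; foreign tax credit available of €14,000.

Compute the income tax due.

Alternative minimum tax:
  Adjusted income: €522,500 + €5,000 + €132,000 = €659,500
  Less exemption €25,000 → base €634,500
  €634,500 × 28% = €177,660

General income tax:
  €36,000 × 8% = €2,880
  €486,500 × 18% = €87,570
  → €90,450
  Less foreign tax credit €14,000 → €76,450

€177,660 > €76,450, so the alternative minimum tax is the binding amount.

€177,660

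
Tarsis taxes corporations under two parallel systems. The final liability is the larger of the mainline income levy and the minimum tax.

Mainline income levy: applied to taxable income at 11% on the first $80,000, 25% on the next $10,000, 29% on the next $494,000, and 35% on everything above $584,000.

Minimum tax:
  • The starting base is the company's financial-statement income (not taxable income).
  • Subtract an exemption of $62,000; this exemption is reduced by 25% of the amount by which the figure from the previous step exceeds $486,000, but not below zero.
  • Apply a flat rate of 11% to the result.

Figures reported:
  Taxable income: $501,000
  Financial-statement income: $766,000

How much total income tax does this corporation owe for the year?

Mainline income levy:
  $80,000 × 11% = $8,800
  $10,000 × 25% = $2,500
  $411,000 × 29% = $119,190
  → $130,490

Minimum tax:
  Base (financial-statement income): $766,000
  Exemption: 25% × ($766,000 − $486,000) = $70,000 ≥ $62,000, so the exemption is fully phased out
  Base: $766,000 − $0 = $766,000
  $766,000 × 11% = $84,260

$130,490 > $84,260, so the mainline income levy governs.

$130,490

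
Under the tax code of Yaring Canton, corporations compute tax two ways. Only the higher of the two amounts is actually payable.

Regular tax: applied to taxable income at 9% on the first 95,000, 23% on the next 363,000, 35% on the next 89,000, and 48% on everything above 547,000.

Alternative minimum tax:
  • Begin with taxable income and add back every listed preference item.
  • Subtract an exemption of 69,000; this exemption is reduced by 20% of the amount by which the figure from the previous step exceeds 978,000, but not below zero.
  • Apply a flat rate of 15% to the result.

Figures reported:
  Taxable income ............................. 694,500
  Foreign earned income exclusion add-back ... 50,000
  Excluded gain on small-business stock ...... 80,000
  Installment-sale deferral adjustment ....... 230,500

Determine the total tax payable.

Alternative minimum tax:
  Adjusted income: 694,500 + 50,000 + 80,000 + 230,500 = 1,055,000
  Exemption: 69,000 − 20% × (1,055,000 − 978,000) = 69,000 − 15,400 = 53,600
  Base: 1,055,000 − 53,600 = 1,001,400
  1,001,400 × 15% = 150,210

Regular tax:
  95,000 × 9% = 8,550
  363,000 × 23% = 83,490
  89,000 × 35% = 31,150
  147,500 × 48% = 70,800
  → 193,990

193,990 > 150,210, so the regular tax governs.

193,990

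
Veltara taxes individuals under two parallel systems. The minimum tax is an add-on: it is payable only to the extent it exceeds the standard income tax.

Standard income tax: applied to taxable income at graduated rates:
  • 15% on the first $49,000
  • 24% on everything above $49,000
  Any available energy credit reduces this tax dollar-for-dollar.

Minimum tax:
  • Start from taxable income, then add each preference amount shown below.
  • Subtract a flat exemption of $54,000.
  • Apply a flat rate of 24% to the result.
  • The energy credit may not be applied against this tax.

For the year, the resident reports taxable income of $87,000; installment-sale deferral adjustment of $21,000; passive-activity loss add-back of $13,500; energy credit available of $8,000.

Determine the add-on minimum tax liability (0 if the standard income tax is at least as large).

$7,730

Standard income tax:
  $49,000 × 15% = $7,350
  $38,000 × 24% = $9,120
  → $16,470
  Less energy credit $8,000 → $8,470

Minimum tax:
  Adjusted income: $87,000 + $21,000 + $13,500 = $121,500
  Less exemption $54,000 → base $67,500
  $67,500 × 24% = $16,200

Excess of minimum tax over standard income tax: $16,200 − $8,470 = $7,730.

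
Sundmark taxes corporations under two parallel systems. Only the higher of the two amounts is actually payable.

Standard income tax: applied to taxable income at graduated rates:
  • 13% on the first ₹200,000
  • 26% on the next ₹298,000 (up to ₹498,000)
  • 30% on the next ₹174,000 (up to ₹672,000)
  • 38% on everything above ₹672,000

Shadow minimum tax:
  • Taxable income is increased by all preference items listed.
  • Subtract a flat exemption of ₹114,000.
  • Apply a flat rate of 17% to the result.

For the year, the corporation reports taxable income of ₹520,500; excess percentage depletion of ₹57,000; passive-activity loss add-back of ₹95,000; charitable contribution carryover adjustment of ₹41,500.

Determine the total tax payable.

Standard income tax:
  ₹200,000 × 13% = ₹26,000
  ₹298,000 × 26% = ₹77,480
  ₹22,500 × 30% = ₹6,750
  → ₹110,230

Shadow minimum tax:
  Adjusted income: ₹520,500 + ₹57,000 + ₹95,000 + ₹41,500 = ₹714,000
  Less exemption ₹114,000 → base ₹600,000
  ₹600,000 × 17% = ₹102,000

₹110,230 > ₹102,000, so the standard income tax governs.

₹110,230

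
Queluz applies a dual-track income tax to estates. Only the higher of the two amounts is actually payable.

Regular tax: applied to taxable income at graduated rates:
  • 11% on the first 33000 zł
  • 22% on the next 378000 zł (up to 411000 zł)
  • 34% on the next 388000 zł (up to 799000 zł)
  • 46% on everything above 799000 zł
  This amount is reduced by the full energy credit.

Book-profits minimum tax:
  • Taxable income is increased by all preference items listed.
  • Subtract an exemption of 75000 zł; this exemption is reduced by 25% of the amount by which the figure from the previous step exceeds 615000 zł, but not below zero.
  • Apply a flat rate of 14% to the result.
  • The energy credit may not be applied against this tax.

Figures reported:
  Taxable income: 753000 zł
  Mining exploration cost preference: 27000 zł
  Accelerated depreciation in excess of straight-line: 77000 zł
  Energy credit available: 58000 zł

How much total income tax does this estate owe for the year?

Regular tax:
  33000 zł × 11% = 3630 zł
  378000 zł × 22% = 83160 zł
  342000 zł × 34% = 116280 zł
  → 203070 zł
  Less energy credit 58000 zł → 145070 zł

Book-profits minimum tax:
  Adjusted income: 753000 zł + 27000 zł + 77000 zł = 857000 zł
  Exemption: 75000 zł − 25% × (857000 zł − 615000 zł) = 75000 zł − 60500 zł = 14500 zł
  Base: 857000 zł − 14500 zł = 842500 zł
  842500 zł × 14% = 117950 zł

145070 zł > 117950 zł, so the regular tax governs.

145070 zł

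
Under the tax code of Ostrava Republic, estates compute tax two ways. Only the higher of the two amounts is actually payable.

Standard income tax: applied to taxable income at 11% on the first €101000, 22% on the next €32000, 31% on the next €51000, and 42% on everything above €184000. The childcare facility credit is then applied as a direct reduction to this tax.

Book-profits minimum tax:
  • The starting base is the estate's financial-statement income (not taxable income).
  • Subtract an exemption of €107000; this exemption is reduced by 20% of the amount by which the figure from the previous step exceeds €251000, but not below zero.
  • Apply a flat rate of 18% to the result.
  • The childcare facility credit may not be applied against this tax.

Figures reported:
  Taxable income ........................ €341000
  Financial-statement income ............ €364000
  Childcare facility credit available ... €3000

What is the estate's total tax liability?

Standard income tax:
  €101000 × 11% = €11110
  €32000 × 22% = €7040
  €51000 × 31% = €15810
  €157000 × 42% = €65940
  → €99900
  Less childcare facility credit €3000 → €96900

Book-profits minimum tax:
  Base (financial-statement income): €364000
  Exemption: €107000 − 20% × (€364000 − €251000) = €107000 − €22600 = €84400
  Base: €364000 − €84400 = €279600
  €279600 × 18% = €50328

€96900 > €50328, so the standard income tax governs.

€96900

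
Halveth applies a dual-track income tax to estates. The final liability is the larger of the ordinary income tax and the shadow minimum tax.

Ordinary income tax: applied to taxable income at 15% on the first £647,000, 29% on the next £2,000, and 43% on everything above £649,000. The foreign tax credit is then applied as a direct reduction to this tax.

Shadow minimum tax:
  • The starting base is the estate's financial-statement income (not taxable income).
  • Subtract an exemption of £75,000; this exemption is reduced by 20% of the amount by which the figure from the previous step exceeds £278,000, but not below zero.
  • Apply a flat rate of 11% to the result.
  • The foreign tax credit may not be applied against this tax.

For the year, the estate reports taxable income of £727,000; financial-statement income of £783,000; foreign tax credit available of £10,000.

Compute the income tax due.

Ordinary income tax:
  £647,000 × 15% = £97,050
  £2,000 × 29% = £580
  £78,000 × 43% = £33,540
  → £131,170
  Less foreign tax credit £10,000 → £121,170

Shadow minimum tax:
  Base (financial-statement income): £783,000
  Exemption: 20% × (£783,000 − £278,000) = £101,000 ≥ £75,000, so the exemption is fully phased out
  Base: £783,000 − £0 = £783,000
  £783,000 × 11% = £86,130

£121,170 > £86,130, so the ordinary income tax governs.

£121,170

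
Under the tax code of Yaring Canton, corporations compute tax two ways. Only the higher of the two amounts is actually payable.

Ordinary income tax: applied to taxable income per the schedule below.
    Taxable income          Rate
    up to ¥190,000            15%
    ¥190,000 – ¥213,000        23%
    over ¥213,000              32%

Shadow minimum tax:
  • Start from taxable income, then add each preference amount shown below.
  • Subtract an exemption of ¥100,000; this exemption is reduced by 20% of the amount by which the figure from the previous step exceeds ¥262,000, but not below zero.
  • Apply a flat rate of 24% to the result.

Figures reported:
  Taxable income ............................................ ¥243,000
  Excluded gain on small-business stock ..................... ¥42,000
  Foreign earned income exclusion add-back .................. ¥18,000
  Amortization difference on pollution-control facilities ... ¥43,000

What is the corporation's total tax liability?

Ordinary income tax:
  ¥190,000 × 15% = ¥28,500
  ¥23,000 × 23% = ¥5,290
  ¥30,000 × 32% = ¥9,600
  → ¥43,390

Shadow minimum tax:
  Adjusted income: ¥243,000 + ¥42,000 + ¥18,000 + ¥43,000 = ¥346,000
  Exemption: ¥100,000 − 20% × (¥346,000 − ¥262,000) = ¥100,000 − ¥16,800 = ¥83,200
  Base: ¥346,000 − ¥83,200 = ¥262,800
  ¥262,800 × 24% = ¥63,072

¥63,072 > ¥43,390, so the shadow minimum tax is the binding amount.

¥63,072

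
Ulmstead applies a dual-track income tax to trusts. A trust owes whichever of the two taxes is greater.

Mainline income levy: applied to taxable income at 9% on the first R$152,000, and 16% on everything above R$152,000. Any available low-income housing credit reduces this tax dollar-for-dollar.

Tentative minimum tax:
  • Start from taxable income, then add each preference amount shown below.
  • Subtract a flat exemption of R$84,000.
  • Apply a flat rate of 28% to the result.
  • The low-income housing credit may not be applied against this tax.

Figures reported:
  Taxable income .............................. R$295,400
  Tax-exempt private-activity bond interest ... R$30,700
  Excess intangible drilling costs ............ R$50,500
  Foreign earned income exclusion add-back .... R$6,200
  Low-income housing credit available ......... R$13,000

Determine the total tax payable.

Mainline income levy:
  R$152,000 × 9% = R$13,680
  R$143,400 × 16% = R$22,944
  → R$36,624
  Less low-income housing credit R$13,000 → R$23,624

Tentative minimum tax:
  Adjusted income: R$295,400 + R$30,700 + R$50,500 + R$6,200 = R$382,800
  Less exemption R$84,000 → base R$298,800
  R$298,800 × 28% = R$83,664

R$83,664 > R$23,624, so the tentative minimum tax is the binding amount.

R$83,664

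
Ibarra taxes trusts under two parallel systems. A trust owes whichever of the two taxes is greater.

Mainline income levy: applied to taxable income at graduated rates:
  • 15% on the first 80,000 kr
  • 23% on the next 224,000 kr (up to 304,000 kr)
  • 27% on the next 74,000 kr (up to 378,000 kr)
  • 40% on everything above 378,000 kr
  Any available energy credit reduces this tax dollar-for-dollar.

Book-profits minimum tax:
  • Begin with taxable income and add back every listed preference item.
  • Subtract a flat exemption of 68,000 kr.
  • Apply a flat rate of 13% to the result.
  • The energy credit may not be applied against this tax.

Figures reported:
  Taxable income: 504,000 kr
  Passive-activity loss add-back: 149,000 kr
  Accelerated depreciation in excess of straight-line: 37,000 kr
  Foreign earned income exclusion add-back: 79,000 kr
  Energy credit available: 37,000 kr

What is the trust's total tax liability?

Mainline income levy:
  80,000 kr × 15% = 12,000 kr
  224,000 kr × 23% = 51,520 kr
  74,000 kr × 27% = 19,980 kr
  126,000 kr × 40% = 50,400 kr
  → 133,900 kr
  Less energy credit 37,000 kr → 96,900 kr

Book-profits minimum tax:
  Adjusted income: 504,000 kr + 149,000 kr + 37,000 kr + 79,000 kr = 769,000 kr
  Less exemption 68,000 kr → base 701,000 kr
  701,000 kr × 13% = 91,130 kr

96,900 kr > 91,130 kr, so the mainline income levy governs.

96,900 kr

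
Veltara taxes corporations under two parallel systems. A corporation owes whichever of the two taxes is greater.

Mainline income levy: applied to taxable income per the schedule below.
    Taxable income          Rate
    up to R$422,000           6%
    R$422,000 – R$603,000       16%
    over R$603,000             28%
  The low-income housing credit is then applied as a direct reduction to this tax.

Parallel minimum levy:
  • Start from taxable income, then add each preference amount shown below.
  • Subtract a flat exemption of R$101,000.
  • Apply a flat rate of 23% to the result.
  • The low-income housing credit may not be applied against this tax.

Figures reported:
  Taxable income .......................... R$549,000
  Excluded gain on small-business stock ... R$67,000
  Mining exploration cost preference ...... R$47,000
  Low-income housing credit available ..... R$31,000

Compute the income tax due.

R$129,260

Mainline income levy:
  R$422,000 × 6% = R$25,320
  R$127,000 × 16% = R$20,320
  → R$45,640
  Less low-income housing credit R$31,000 → R$14,640

Parallel minimum levy:
  Adjusted income: R$549,000 + R$67,000 + R$47,000 = R$663,000
  Less exemption R$101,000 → base R$562,000
  R$562,000 × 23% = R$129,260

R$129,260 > R$14,640, so the parallel minimum levy is the binding amount.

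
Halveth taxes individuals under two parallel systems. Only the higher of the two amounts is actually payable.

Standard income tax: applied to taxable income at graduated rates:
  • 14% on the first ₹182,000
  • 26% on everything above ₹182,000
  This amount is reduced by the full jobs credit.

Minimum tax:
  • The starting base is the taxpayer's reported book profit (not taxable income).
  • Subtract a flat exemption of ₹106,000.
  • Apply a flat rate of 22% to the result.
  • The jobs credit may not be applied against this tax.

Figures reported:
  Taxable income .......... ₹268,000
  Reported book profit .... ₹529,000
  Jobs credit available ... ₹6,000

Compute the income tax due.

₹93,060

Minimum tax:
  Base (reported book profit): ₹529,000
  Less exemption ₹106,000 → base ₹423,000
  ₹423,000 × 22% = ₹93,060

Standard income tax:
  ₹182,000 × 14% = ₹25,480
  ₹86,000 × 26% = ₹22,360
  → ₹47,840
  Less jobs credit ₹6,000 → ₹41,840

₹93,060 > ₹41,840, so the minimum tax is the binding amount.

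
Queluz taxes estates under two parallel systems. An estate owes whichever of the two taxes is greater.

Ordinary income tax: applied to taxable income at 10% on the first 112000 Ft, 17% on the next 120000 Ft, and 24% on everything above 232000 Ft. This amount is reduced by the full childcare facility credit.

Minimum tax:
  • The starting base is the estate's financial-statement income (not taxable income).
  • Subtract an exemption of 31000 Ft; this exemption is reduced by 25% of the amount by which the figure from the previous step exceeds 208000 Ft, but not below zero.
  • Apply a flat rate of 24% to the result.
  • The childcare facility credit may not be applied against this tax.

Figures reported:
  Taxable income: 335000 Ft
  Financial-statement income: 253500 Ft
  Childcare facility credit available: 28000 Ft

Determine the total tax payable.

Ordinary income tax:
  112000 Ft × 10% = 11200 Ft
  120000 Ft × 17% = 20400 Ft
  103000 Ft × 24% = 24720 Ft
  → 56320 Ft
  Less childcare facility credit 28000 Ft → 28320 Ft

Minimum tax:
  Base (financial-statement income): 253500 Ft
  Exemption: 31000 Ft − 25% × (253500 Ft − 208000 Ft) = 31000 Ft − 11375 Ft = 19625 Ft
  Base: 253500 Ft − 19625 Ft = 233875 Ft
  233875 Ft × 24% = 56130 Ft

56130 Ft > 28320 Ft, so the minimum tax is the binding amount.

56130 Ft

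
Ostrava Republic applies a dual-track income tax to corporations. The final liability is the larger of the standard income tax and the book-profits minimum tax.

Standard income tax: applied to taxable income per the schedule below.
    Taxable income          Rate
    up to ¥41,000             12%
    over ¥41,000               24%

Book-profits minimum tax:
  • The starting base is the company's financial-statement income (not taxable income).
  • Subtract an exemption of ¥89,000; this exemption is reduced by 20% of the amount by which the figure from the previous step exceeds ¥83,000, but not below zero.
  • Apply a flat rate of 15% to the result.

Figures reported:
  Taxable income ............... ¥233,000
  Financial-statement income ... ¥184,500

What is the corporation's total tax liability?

¥51,000

Standard income tax:
  ¥41,000 × 12% = ¥4,920
  ¥192,000 × 24% = ¥46,080
  → ¥51,000

Book-profits minimum tax:
  Base (financial-statement income): ¥184,500
  Exemption: ¥89,000 − 20% × (¥184,500 − ¥83,000) = ¥89,000 − ¥20,300 = ¥68,700
  Base: ¥184,500 − ¥68,700 = ¥115,800
  ¥115,800 × 15% = ¥17,370

¥51,000 > ¥17,370, so the standard income tax governs.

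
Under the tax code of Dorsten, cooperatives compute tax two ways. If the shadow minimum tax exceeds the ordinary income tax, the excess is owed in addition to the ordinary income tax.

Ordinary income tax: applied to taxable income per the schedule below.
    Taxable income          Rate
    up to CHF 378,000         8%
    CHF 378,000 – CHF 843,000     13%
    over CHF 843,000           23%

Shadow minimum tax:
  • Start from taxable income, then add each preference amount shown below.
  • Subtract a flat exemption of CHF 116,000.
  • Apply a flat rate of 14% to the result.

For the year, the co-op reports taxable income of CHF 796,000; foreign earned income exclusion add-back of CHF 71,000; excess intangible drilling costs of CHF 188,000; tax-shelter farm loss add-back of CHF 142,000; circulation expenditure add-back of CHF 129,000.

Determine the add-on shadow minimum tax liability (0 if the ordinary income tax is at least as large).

Shadow minimum tax:
  Adjusted income: CHF 796,000 + CHF 71,000 + CHF 188,000 + CHF 142,000 + CHF 129,000 = CHF 1,326,000
  Less exemption CHF 116,000 → base CHF 1,210,000
  CHF 1,210,000 × 14% = CHF 169,400

Ordinary income tax:
  CHF 378,000 × 8% = CHF 30,240
  CHF 418,000 × 13% = CHF 54,340
  → CHF 84,580

Excess of shadow minimum tax over ordinary income tax: CHF 169,400 − CHF 84,580 = CHF 84,820.

CHF 84,820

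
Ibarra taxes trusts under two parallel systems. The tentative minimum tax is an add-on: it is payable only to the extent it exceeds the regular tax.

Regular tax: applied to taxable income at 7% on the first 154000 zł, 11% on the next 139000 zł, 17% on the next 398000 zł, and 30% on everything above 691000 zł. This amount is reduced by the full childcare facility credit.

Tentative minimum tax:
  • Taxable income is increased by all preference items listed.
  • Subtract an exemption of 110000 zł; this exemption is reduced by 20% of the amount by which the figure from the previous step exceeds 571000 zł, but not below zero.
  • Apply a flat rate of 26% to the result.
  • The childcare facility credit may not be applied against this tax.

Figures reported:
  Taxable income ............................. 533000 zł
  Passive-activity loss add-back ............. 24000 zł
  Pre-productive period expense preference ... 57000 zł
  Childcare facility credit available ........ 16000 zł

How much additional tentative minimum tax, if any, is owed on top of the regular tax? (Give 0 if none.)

Tentative minimum tax:
  Adjusted income: 533000 zł + 24000 zł + 57000 zł = 614000 zł
  Exemption: 110000 zł − 20% × (614000 zł − 571000 zł) = 110000 zł − 8600 zł = 101400 zł
  Base: 614000 zł − 101400 zł = 512600 zł
  512600 zł × 26% = 133276 zł

Regular tax:
  154000 zł × 7% = 10780 zł
  139000 zł × 11% = 15290 zł
  240000 zł × 17% = 40800 zł
  → 66870 zł
  Less childcare facility credit 16000 zł → 50870 zł

Excess of tentative minimum tax over regular tax: 133276 zł − 50870 zł = 82406 zł.

82406 zł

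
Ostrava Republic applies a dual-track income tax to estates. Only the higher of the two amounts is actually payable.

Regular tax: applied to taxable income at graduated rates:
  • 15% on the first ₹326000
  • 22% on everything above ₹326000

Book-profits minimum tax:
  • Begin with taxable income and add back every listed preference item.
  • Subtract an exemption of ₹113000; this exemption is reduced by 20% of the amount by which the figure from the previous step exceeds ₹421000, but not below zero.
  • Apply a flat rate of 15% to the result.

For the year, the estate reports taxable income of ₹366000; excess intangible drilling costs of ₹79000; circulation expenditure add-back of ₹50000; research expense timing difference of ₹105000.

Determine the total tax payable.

Book-profits minimum tax:
  Adjusted income: ₹366000 + ₹79000 + ₹50000 + ₹105000 = ₹600000
  Exemption: ₹113000 − 20% × (₹600000 − ₹421000) = ₹113000 − ₹35800 = ₹77200
  Base: ₹600000 − ₹77200 = ₹522800
  ₹522800 × 15% = ₹78420

Regular tax:
  ₹326000 × 15% = ₹48900
  ₹40000 × 22% = ₹8800
  → ₹57700

₹78420 > ₹57700, so the book-profits minimum tax is the binding amount.

₹78420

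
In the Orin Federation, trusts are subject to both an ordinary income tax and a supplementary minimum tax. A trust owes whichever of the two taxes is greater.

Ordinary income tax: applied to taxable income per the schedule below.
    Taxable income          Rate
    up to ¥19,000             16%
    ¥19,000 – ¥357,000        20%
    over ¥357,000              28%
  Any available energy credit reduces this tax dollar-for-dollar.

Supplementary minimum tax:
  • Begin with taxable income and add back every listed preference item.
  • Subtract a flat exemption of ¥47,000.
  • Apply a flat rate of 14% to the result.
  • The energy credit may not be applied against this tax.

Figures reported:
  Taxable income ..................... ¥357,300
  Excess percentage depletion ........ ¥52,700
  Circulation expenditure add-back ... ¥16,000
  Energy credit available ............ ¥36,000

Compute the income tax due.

Supplementary minimum tax:
  Adjusted income: ¥357,300 + ¥52,700 + ¥16,000 = ¥426,000
  Less exemption ¥47,000 → base ¥379,000
  ¥379,000 × 14% = ¥53,060

Ordinary income tax:
  ¥19,000 × 16% = ¥3,040
  ¥338,000 × 20% = ¥67,600
  ¥300 × 28% = ¥84
  → ¥70,724
  Less energy credit ¥36,000 → ¥34,724

¥53,060 > ¥34,724, so the supplementary minimum tax is the binding amount.

¥53,060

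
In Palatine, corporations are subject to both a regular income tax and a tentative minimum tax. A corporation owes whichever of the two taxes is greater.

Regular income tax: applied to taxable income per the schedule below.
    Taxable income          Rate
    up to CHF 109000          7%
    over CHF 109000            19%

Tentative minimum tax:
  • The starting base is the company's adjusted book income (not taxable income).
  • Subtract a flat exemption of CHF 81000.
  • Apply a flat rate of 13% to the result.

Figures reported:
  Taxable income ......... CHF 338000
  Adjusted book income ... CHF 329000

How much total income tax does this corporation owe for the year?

CHF 51140

Regular income tax:
  CHF 109000 × 7% = CHF 7630
  CHF 229000 × 19% = CHF 43510
  → CHF 51140

Tentative minimum tax:
  Base (adjusted book income): CHF 329000
  Less exemption CHF 81000 → base CHF 248000
  CHF 248000 × 13% = CHF 32240

CHF 51140 > CHF 32240, so the regular income tax governs.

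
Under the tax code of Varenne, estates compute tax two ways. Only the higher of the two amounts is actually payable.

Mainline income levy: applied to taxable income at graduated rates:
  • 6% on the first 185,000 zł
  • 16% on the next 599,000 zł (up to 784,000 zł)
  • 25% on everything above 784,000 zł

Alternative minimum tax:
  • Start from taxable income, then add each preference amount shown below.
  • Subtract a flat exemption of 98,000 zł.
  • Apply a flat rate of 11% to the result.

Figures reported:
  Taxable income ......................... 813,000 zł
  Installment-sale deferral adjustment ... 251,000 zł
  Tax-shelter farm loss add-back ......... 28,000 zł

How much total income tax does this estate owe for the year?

Mainline income levy:
  185,000 zł × 6% = 11,100 zł
  599,000 zł × 16% = 95,840 zł
  29,000 zł × 25% = 7,250 zł
  → 114,190 zł

Alternative minimum tax:
  Adjusted income: 813,000 zł + 251,000 zł + 28,000 zł = 1,092,000 zł
  Less exemption 98,000 zł → base 994,000 zł
  994,000 zł × 11% = 109,340 zł

114,190 zł > 109,340 zł, so the mainline income levy governs.

114,190 zł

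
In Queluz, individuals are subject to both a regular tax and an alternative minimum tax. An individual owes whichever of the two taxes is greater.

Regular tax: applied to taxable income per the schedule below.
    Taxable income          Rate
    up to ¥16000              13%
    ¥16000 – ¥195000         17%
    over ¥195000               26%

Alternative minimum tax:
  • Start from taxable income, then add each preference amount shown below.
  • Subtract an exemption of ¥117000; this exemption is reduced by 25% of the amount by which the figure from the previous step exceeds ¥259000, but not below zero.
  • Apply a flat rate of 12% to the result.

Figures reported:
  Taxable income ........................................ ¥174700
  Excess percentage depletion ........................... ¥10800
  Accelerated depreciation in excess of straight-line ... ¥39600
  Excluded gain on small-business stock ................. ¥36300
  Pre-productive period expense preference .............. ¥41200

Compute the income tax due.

Regular tax:
  ¥16000 × 13% = ¥2080
  ¥158700 × 17% = ¥26979
  → ¥29059

Alternative minimum tax:
  Adjusted income: ¥174700 + ¥10800 + ¥39600 + ¥36300 + ¥41200 = ¥302600
  Exemption: ¥117000 − 25% × (¥302600 − ¥259000) = ¥117000 − ¥10900 = ¥106100
  Base: ¥302600 − ¥106100 = ¥196500
  ¥196500 × 12% = ¥23580

¥29059 > ¥23580, so the regular tax governs.

¥29059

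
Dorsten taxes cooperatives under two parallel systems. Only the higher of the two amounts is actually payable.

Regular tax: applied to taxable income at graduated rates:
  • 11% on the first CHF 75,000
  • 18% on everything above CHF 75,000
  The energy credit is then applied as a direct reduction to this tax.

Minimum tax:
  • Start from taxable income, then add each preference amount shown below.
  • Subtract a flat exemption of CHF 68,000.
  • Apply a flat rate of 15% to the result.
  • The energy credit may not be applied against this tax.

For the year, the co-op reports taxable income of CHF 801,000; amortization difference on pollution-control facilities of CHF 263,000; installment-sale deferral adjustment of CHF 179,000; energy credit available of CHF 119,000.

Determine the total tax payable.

Minimum tax:
  Adjusted income: CHF 801,000 + CHF 263,000 + CHF 179,000 = CHF 1,243,000
  Less exemption CHF 68,000 → base CHF 1,175,000
  CHF 1,175,000 × 15% = CHF 176,250

Regular tax:
  CHF 75,000 × 11% = CHF 8,250
  CHF 726,000 × 18% = CHF 130,680
  → CHF 138,930
  Less energy credit CHF 119,000 → CHF 19,930

CHF 176,250 > CHF 19,930, so the minimum tax is the binding amount.

CHF 176,250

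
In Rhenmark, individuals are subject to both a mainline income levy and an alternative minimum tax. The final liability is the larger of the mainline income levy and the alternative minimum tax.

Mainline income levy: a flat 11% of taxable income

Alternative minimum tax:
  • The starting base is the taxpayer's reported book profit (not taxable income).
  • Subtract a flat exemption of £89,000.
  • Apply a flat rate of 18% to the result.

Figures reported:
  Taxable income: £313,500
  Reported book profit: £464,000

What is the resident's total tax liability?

Alternative minimum tax:
  Base (reported book profit): £464,000
  Less exemption £89,000 → base £375,000
  £375,000 × 18% = £67,500

Mainline income levy:
  £313,500 × 11% = £34,485

£67,500 > £34,485, so the alternative minimum tax is the binding amount.

£67,500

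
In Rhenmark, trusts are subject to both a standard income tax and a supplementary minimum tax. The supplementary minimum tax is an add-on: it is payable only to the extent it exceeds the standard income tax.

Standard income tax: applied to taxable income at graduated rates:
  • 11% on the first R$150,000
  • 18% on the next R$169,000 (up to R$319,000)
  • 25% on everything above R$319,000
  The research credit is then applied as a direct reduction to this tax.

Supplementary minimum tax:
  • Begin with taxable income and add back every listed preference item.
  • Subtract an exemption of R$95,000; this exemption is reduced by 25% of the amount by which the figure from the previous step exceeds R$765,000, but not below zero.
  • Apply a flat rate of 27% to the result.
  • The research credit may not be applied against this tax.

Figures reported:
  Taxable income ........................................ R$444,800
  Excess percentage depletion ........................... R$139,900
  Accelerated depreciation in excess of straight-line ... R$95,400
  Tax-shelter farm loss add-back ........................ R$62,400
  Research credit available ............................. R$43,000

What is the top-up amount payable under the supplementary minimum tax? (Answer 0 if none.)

Supplementary minimum tax:
  Adjusted income: R$444,800 + R$139,900 + R$95,400 + R$62,400 = R$742,500
  Exemption: R$742,500 ≤ R$765,000, so full R$95,000 applies
  Base: R$742,500 − R$95,000 = R$647,500
  R$647,500 × 27% = R$174,825

Standard income tax:
  R$150,000 × 11% = R$16,500
  R$169,000 × 18% = R$30,420
  R$125,800 × 25% = R$31,450
  → R$78,370
  Less research credit R$43,000 → R$35,370

Excess of supplementary minimum tax over standard income tax: R$174,825 − R$35,370 = R$139,455.

R$139,455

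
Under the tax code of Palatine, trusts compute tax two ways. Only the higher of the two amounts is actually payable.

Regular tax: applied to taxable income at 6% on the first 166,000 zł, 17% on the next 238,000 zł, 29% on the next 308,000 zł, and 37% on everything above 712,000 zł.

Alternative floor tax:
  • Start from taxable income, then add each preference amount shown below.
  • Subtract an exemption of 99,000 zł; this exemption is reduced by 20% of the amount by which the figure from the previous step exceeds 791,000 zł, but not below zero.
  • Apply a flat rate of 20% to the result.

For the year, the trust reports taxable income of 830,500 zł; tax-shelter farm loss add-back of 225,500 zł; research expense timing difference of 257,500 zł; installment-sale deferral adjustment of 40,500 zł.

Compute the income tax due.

Alternative floor tax:
  Adjusted income: 830,500 zł + 225,500 zł + 257,500 zł + 40,500 zł = 1,354,000 zł
  Exemption: 20% × (1,354,000 zł − 791,000 zł) = 112,600 zł ≥ 99,000 zł, so the exemption is fully phased out
  Base: 1,354,000 zł − 0 zł = 1,354,000 zł
  1,354,000 zł × 20% = 270,800 zł

Regular tax:
  166,000 zł × 6% = 9,960 zł
  238,000 zł × 17% = 40,460 zł
  308,000 zł × 29% = 89,320 zł
  118,500 zł × 37% = 43,845 zł
  → 183,585 zł

270,800 zł > 183,585 zł, so the alternative floor tax is the binding amount.

270,800 zł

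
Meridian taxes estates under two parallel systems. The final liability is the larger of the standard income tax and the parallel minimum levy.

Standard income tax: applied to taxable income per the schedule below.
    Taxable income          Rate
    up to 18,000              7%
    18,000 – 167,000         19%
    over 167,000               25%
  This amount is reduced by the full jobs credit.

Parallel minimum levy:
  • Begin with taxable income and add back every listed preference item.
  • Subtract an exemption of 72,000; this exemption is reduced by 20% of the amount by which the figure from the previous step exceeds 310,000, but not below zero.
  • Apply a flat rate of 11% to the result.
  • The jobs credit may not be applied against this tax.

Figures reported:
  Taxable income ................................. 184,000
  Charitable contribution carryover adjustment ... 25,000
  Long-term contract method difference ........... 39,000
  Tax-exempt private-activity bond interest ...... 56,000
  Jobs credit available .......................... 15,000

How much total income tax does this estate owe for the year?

25,520

Standard income tax:
  18,000 × 7% = 1,260
  149,000 × 19% = 28,310
  17,000 × 25% = 4,250
  → 33,820
  Less jobs credit 15,000 → 18,820

Parallel minimum levy:
  Adjusted income: 184,000 + 25,000 + 39,000 + 56,000 = 304,000
  Exemption: 304,000 ≤ 310,000, so full 72,000 applies
  Base: 304,000 − 72,000 = 232,000
  232,000 × 11% = 25,520

25,520 > 18,820, so the parallel minimum levy is the binding amount.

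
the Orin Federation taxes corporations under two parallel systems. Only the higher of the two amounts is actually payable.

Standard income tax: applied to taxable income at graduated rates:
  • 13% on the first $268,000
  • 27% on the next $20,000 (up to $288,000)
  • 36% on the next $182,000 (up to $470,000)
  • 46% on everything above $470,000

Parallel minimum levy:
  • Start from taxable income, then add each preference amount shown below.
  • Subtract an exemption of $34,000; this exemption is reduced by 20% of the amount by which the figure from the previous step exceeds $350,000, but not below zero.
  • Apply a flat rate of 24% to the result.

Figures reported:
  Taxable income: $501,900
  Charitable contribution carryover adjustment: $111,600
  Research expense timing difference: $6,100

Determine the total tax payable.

Standard income tax:
  $268,000 × 13% = $34,840
  $20,000 × 27% = $5,400
  $182,000 × 36% = $65,520
  $31,900 × 46% = $14,674
  → $120,434

Parallel minimum levy:
  Adjusted income: $501,900 + $111,600 + $6,100 = $619,600
  Exemption: 20% × ($619,600 − $350,000) = $53,920 ≥ $34,000, so the exemption is fully phased out
  Base: $619,600 − $0 = $619,600
  $619,600 × 24% = $148,704

$148,704 > $120,434, so the parallel minimum levy is the binding amount.

$148,704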